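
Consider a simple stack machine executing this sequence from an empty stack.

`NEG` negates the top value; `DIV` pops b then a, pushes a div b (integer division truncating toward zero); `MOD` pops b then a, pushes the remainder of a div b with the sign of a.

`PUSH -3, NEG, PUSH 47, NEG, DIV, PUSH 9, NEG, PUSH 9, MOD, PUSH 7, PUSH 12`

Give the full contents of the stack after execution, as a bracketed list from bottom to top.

[0, 0, 7, 12]

PUSH -3 : -3
NEG     : 3
PUSH 47 : 3 47
NEG     : 3 -47
DIV     : 0
PUSH 9  : 0 9
NEG     : 0 -9
PUSH 9  : 0 -9 9
MOD     : 0 0
PUSH 7  : 0 0 7
PUSH 12 : 0 0 7 12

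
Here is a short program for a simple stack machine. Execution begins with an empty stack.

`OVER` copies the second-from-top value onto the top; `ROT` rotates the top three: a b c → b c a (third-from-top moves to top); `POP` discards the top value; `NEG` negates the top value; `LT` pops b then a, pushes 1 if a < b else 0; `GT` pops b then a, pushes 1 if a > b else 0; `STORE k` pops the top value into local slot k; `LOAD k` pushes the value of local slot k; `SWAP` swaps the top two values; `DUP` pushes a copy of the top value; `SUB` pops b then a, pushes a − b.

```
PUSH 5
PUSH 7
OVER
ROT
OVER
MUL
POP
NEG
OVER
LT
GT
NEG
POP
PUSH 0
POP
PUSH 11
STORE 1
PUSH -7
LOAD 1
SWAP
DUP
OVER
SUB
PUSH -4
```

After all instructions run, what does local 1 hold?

11

PUSH 5  -> 5
PUSH 7  -> 5 7
OVER    -> 5 7 5
ROT     -> 7 5 5
OVER    -> 7 5 5 5
MUL     -> 7 5 25
POP     -> 7 5
NEG     -> 7 -5
OVER    -> 7 -5 7
LT      -> 7 1
GT      -> 1
NEG     -> -1
POP     -> (empty)
PUSH 0  -> 0
POP     -> (empty)
PUSH 11 -> 11
STORE 1 -> (empty)
PUSH -7 -> -7
LOAD 1  -> -7 11
SWAP    -> 11 -7
DUP     -> 11 -7 -7
OVER    -> 11 -7 -7 -7
SUB     -> 11 -7 0
PUSH -4 -> 11 -7 0 -4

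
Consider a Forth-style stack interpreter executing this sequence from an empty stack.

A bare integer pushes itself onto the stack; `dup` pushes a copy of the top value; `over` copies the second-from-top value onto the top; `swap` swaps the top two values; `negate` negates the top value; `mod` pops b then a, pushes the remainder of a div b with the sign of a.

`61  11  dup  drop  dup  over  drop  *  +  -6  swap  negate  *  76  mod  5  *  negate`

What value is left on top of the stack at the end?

-140

61     -> [61]
11     -> [61, 11]
dup    -> [61, 11, 11]
drop   -> [61, 11]
dup    -> [61, 11, 11]
over   -> [61, 11, 11, 11]
drop   -> [61, 11, 11]
*      -> [61, 121]
+      -> [182]
-6     -> [182, -6]
swap   -> [-6, 182]
negate -> [-6, -182]
*      -> [1092]
76     -> [1092, 76]
mod    -> [28]
5      -> [28, 5]
*      -> [140]
negate -> [-140]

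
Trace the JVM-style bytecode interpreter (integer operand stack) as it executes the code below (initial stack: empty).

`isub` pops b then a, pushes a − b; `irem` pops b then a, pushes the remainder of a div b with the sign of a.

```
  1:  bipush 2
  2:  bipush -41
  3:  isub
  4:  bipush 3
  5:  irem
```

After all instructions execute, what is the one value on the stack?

1

bipush 2   -> [2]
bipush -41 -> [2, -41]
isub       -> [43]
bipush 3   -> [43, 3]
irem       -> [1]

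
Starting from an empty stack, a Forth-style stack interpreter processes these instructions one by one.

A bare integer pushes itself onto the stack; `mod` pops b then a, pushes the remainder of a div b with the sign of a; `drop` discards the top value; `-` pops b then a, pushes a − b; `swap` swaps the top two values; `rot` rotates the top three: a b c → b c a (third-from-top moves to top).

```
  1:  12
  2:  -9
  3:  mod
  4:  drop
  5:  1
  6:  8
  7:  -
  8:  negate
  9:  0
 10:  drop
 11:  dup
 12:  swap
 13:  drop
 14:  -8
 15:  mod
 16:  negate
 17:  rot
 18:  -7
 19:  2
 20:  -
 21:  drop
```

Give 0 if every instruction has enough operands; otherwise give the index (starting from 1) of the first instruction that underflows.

12      [12]
-9      [12, -9]
mod     [3]
drop    []
1       [1]
8       [1, 8]
-       [-7]
negate  [7]
0       [7, 0]
drop    [7]
dup     [7, 7]
swap    [7, 7]
drop    [7]
-8      [7, -8]
mod     [7]
negate  [-7]
rot  — needs 3 operands, stack has 1 → underflow

17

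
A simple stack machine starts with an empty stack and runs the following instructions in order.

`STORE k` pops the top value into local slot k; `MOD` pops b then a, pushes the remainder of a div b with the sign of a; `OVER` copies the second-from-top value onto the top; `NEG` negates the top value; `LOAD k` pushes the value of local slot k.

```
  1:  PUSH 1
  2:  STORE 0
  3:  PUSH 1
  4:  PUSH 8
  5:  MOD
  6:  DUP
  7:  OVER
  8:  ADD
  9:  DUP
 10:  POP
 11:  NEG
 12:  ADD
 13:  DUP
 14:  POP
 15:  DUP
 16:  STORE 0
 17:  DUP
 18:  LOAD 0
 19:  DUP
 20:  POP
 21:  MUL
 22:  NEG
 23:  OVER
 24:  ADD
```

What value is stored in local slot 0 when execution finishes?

-1

PUSH 1   [1]
STORE 0  []
PUSH 1   [1]
PUSH 8   [1, 8]
MOD      [1]
DUP      [1, 1]
OVER     [1, 1, 1]
ADD      [1, 2]
DUP      [1, 2, 2]
POP      [1, 2]
NEG      [1, -2]
ADD      [-1]
DUP      [-1, -1]
POP      [-1]
DUP      [-1, -1]
STORE 0  [-1]
DUP      [-1, -1]
LOAD 0   [-1, -1, -1]
DUP      [-1, -1, -1, -1]
POP      [-1, -1, -1]
MUL      [-1, 1]
NEG      [-1, -1]
OVER     [-1, -1, -1]
ADD      [-1, -2]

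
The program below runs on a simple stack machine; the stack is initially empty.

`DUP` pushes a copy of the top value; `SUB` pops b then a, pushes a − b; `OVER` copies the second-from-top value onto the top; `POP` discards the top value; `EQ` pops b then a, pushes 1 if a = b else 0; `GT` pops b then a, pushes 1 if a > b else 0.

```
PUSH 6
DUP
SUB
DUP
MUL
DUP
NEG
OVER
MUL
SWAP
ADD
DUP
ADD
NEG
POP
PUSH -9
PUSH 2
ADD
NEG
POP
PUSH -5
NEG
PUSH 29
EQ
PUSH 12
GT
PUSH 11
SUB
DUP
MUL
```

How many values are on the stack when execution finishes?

1

PUSH 6   6
DUP      6 6
SUB      0
DUP      0 0
MUL      0
DUP      0 0
NEG      0 0
OVER     0 0 0
MUL      0 0
SWAP     0 0
ADD      0
DUP      0 0
ADD      0
NEG      0
POP      (empty)
PUSH -9  -9
PUSH 2   -9 2
ADD      -7
NEG      7
POP      (empty)
PUSH -5  -5
NEG      5
PUSH 29  5 29
EQ       0
PUSH 12  0 12
GT       0
PUSH 11  0 11
SUB      -11
DUP      -11 -11
MUL      121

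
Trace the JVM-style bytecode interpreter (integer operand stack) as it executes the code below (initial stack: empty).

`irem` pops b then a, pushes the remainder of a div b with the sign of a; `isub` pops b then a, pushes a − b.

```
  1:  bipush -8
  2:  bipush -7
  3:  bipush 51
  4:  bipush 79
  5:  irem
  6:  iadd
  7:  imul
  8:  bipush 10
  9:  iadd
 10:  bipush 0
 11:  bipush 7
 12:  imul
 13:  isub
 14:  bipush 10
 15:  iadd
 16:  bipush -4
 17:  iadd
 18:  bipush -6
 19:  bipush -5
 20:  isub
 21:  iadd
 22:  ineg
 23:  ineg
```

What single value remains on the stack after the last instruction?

-337

bipush -8  [-8]
bipush -7  [-8, -7]
bipush 51  [-8, -7, 51]
bipush 79  [-8, -7, 51, 79]
irem       [-8, -7, 51]
iadd       [-8, 44]
imul       [-352]
bipush 10  [-352, 10]
iadd       [-342]
bipush 0   [-342, 0]
bipush 7   [-342, 0, 7]
imul       [-342, 0]
isub       [-342]
bipush 10  [-342, 10]
iadd       [-332]
bipush -4  [-332, -4]
iadd       [-336]
bipush -6  [-336, -6]
bipush -5  [-336, -6, -5]
isub       [-336, -1]
iadd       [-337]
ineg       [337]
ineg       [-337]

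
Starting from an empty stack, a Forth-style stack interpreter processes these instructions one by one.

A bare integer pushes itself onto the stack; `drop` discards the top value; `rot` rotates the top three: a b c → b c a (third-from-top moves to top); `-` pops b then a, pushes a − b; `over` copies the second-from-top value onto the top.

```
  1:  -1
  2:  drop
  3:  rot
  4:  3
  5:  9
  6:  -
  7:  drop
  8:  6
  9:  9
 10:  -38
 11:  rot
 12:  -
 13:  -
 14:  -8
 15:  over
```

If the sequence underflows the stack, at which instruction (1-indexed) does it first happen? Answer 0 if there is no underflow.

3

-1   -> -1
drop -> (empty)
rot  — needs 3 operands, stack has 0 → underflow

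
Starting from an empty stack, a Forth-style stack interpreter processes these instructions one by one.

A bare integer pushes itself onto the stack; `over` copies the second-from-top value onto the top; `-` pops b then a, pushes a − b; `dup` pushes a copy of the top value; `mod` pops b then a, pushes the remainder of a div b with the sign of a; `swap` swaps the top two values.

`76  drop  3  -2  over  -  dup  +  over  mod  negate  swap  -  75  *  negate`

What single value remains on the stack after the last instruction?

150

76     → 76
drop   → (empty)
3      → 3
-2     → 3 -2
over   → 3 -2 3
-      → 3 -5
dup    → 3 -5 -5
+      → 3 -10
over   → 3 -10 3
mod    → 3 -1
negate → 3 1
swap   → 1 3
-      → -2
75     → -2 75
*      → -150
negate → 150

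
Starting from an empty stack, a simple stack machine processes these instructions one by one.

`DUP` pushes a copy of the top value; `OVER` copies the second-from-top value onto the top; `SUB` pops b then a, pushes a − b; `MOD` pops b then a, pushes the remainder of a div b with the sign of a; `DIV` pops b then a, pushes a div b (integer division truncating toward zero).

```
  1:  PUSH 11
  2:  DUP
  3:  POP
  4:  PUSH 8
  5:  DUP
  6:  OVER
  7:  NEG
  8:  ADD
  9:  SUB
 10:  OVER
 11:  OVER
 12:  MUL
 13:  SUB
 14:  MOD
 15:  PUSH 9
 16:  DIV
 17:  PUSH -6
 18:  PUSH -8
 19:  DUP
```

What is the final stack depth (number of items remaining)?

4

PUSH 11 : [11]
DUP     : [11, 11]
POP     : [11]
PUSH 8  : [11, 8]
DUP     : [11, 8, 8]
OVER    : [11, 8, 8, 8]
NEG     : [11, 8, 8, -8]
ADD     : [11, 8, 0]
SUB     : [11, 8]
OVER    : [11, 8, 11]
OVER    : [11, 8, 11, 8]
MUL     : [11, 8, 88]
SUB     : [11, -80]
MOD     : [11]
PUSH 9  : [11, 9]
DIV     : [1]
PUSH -6 : [1, -6]
PUSH -8 : [1, -6, -8]
DUP     : [1, -6, -8, -8]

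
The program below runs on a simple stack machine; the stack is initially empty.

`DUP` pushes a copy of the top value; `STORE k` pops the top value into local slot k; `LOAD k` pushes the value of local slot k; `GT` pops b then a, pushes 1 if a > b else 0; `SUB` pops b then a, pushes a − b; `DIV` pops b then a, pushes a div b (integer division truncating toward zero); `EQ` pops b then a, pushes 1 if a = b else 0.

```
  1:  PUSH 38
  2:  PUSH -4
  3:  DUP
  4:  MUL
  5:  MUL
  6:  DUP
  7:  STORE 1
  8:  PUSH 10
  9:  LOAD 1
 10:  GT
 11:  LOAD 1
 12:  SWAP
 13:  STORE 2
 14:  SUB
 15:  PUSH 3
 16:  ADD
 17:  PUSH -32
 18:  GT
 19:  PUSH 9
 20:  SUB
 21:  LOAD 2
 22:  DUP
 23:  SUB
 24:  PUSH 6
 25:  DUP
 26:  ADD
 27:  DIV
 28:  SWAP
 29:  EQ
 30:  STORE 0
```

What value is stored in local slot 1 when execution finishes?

608

PUSH 38  : [38]
PUSH -4  : [38, -4]
DUP      : [38, -4, -4]
MUL      : [38, 16]
MUL      : [608]
DUP      : [608, 608]
STORE 1  : [608]
PUSH 10  : [608, 10]
LOAD 1   : [608, 10, 608]
GT       : [608, 0]
LOAD 1   : [608, 0, 608]
SWAP     : [608, 608, 0]
STORE 2  : [608, 608]
SUB      : [0]
PUSH 3   : [0, 3]
ADD      : [3]
PUSH -32 : [3, -32]
GT       : [1]
PUSH 9   : [1, 9]
SUB      : [-8]
LOAD 2   : [-8, 0]
DUP      : [-8, 0, 0]
SUB      : [-8, 0]
PUSH 6   : [-8, 0, 6]
DUP      : [-8, 0, 6, 6]
ADD      : [-8, 0, 12]
DIV      : [-8, 0]
SWAP     : [0, -8]
EQ       : [0]
STORE 0  : []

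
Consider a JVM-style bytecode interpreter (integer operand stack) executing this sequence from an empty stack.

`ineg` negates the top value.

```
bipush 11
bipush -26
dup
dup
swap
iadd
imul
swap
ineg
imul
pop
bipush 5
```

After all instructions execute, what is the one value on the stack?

5

bipush 11  → 11
bipush -26 → 11 -26
dup        → 11 -26 -26
dup        → 11 -26 -26 -26
swap       → 11 -26 -26 -26
iadd       → 11 -26 -52
imul       → 11 1352
swap       → 1352 11
ineg       → 1352 -11
imul       → -14872
pop        → (empty)
bipush 5   → 5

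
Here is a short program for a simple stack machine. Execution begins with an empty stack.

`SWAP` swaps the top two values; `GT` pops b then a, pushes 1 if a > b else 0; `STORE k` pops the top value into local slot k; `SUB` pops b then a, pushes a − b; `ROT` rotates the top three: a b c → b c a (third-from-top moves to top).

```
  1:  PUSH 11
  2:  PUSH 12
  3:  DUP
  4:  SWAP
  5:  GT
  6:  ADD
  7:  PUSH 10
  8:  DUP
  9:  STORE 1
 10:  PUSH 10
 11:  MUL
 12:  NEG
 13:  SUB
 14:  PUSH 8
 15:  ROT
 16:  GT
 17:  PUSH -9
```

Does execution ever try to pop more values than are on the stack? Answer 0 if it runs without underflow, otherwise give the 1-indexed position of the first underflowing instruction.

PUSH 11 -> 11
PUSH 12 -> 11 12
DUP     -> 11 12 12
SWAP    -> 11 12 12
GT      -> 11 0
ADD     -> 11
PUSH 10 -> 11 10
DUP     -> 11 10 10
STORE 1 -> 11 10
PUSH 10 -> 11 10 10
MUL     -> 11 100
NEG     -> 11 -100
SUB     -> 111
PUSH 8  -> 111 8
ROT  — needs 3 operands, stack has 2 → underflow

15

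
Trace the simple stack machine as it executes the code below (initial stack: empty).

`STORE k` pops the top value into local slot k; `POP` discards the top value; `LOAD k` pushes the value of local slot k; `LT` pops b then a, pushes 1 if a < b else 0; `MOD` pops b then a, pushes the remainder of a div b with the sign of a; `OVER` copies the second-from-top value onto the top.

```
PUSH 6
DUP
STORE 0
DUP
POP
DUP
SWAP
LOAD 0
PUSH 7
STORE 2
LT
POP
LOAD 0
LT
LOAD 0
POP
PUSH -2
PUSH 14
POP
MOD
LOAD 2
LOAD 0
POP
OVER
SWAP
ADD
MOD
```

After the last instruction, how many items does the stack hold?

PUSH 6  -> 6
DUP     -> 6 6
STORE 0 -> 6
DUP     -> 6 6
POP     -> 6
DUP     -> 6 6
SWAP    -> 6 6
LOAD 0  -> 6 6 6
PUSH 7  -> 6 6 6 7
STORE 2 -> 6 6 6
LT      -> 6 0
POP     -> 6
LOAD 0  -> 6 6
LT      -> 0
LOAD 0  -> 0 6
POP     -> 0
PUSH -2 -> 0 -2
PUSH 14 -> 0 -2 14
POP     -> 0 -2
MOD     -> 0
LOAD 2  -> 0 7
LOAD 0  -> 0 7 6
POP     -> 0 7
OVER    -> 0 7 0
SWAP    -> 0 0 7
ADD     -> 0 7
MOD     -> 0

1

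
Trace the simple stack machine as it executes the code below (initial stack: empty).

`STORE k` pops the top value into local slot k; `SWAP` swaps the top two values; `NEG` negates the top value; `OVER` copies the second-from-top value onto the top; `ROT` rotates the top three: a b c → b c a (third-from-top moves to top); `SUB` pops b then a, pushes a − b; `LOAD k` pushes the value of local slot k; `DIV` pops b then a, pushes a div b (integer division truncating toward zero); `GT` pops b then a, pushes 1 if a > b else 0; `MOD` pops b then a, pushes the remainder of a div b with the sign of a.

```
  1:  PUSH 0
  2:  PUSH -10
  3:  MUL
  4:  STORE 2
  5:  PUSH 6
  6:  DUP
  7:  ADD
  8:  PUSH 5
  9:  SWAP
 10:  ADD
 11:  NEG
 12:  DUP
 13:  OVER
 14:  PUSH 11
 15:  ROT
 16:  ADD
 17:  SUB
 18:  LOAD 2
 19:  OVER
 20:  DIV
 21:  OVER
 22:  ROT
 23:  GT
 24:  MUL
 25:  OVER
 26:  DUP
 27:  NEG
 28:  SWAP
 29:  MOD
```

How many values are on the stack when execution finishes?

PUSH 0   : [0]
PUSH -10 : [0, -10]
MUL      : [0]
STORE 2  : []
PUSH 6   : [6]
DUP      : [6, 6]
ADD      : [12]
PUSH 5   : [12, 5]
SWAP     : [5, 12]
ADD      : [17]
NEG      : [-17]
DUP      : [-17, -17]
OVER     : [-17, -17, -17]
PUSH 11  : [-17, -17, -17, 11]
ROT      : [-17, -17, 11, -17]
ADD      : [-17, -17, -6]
SUB      : [-17, -11]
LOAD 2   : [-17, -11, 0]
OVER     : [-17, -11, 0, -11]
DIV      : [-17, -11, 0]
OVER     : [-17, -11, 0, -11]
ROT      : [-17, 0, -11, -11]
GT       : [-17, 0, 0]
MUL      : [-17, 0]
OVER     : [-17, 0, -17]
DUP      : [-17, 0, -17, -17]
NEG      : [-17, 0, -17, 17]
SWAP     : [-17, 0, 17, -17]
MOD      : [-17, 0, 0]

3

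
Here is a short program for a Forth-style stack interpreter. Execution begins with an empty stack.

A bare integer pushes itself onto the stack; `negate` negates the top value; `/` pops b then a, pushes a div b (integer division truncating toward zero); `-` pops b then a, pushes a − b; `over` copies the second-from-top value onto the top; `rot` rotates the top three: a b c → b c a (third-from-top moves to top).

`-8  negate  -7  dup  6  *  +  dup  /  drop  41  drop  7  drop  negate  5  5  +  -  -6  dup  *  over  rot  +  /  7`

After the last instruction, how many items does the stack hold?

-8      [-8]
negate  [8]
-7      [8, -7]
dup     [8, -7, -7]
6       [8, -7, -7, 6]
*       [8, -7, -42]
+       [8, -49]
dup     [8, -49, -49]
/       [8, 1]
drop    [8]
41      [8, 41]
drop    [8]
7       [8, 7]
drop    [8]
negate  [-8]
5       [-8, 5]
5       [-8, 5, 5]
+       [-8, 10]
-       [-18]
-6      [-18, -6]
dup     [-18, -6, -6]
*       [-18, 36]
over    [-18, 36, -18]
rot     [36, -18, -18]
+       [36, -36]
/       [-1]
7       [-1, 7]

2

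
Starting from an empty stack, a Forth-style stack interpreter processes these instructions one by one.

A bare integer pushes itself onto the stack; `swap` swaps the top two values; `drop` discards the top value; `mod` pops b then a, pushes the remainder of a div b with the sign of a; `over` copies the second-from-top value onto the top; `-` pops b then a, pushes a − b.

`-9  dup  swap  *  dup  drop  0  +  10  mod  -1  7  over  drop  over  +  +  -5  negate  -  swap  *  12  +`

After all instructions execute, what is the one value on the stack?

-9     -> [-9]
dup    -> [-9, -9]
swap   -> [-9, -9]
*      -> [81]
dup    -> [81, 81]
drop   -> [81]
0      -> [81, 0]
+      -> [81]
10     -> [81, 10]
mod    -> [1]
-1     -> [1, -1]
7      -> [1, -1, 7]
over   -> [1, -1, 7, -1]
drop   -> [1, -1, 7]
over   -> [1, -1, 7, -1]
+      -> [1, -1, 6]
+      -> [1, 5]
-5     -> [1, 5, -5]
negate -> [1, 5, 5]
-      -> [1, 0]
swap   -> [0, 1]
*      -> [0]
12     -> [0, 12]
+      -> [12]

12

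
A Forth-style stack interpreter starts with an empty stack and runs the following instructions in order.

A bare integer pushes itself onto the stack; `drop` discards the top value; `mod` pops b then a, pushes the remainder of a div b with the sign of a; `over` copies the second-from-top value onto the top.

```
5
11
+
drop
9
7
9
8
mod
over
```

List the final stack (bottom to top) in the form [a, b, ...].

[9, 7, 1, 7]

5    → 5
11   → 5 11
+    → 16
drop → (empty)
9    → 9
7    → 9 7
9    → 9 7 9
8    → 9 7 9 8
mod  → 9 7 1
over → 9 7 1 7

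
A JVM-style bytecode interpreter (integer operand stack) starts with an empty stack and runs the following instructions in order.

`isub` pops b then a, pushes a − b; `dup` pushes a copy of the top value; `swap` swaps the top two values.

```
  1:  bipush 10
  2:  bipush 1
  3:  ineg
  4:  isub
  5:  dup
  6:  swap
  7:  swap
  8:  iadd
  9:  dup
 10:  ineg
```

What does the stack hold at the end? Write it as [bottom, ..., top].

bipush 10  10
bipush 1   10 1
ineg       10 -1
isub       11
dup        11 11
swap       11 11
swap       11 11
iadd       22
dup        22 22
ineg       22 -22

[22, -22]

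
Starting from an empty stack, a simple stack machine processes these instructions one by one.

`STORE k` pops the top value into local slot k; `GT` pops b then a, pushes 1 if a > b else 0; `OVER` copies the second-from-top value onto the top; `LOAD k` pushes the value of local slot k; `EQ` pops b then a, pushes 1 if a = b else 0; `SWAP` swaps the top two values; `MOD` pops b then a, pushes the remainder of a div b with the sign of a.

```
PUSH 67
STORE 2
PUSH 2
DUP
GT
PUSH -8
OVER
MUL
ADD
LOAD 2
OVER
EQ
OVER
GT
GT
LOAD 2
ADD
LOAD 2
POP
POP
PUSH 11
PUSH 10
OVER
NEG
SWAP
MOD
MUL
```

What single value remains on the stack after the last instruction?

PUSH 67  67
STORE 2  (empty)
PUSH 2   2
DUP      2 2
GT       0
PUSH -8  0 -8
OVER     0 -8 0
MUL      0 0
ADD      0
LOAD 2   0 67
OVER     0 67 0
EQ       0 0
OVER     0 0 0
GT       0 0
GT       0
LOAD 2   0 67
ADD      67
LOAD 2   67 67
POP      67
POP      (empty)
PUSH 11  11
PUSH 10  11 10
OVER     11 10 11
NEG      11 10 -11
SWAP     11 -11 10
MOD      11 -1
MUL      -11

-11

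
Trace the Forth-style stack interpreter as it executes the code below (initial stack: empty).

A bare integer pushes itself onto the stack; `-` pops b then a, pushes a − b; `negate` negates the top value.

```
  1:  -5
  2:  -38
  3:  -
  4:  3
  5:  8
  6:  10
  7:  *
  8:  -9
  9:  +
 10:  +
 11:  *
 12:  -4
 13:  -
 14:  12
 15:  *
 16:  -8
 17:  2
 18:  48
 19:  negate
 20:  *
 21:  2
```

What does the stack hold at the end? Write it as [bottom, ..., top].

[29352, -8, -96, 2]

-5     -> -5
-38    -> -5 -38
-      -> 33
3      -> 33 3
8      -> 33 3 8
10     -> 33 3 8 10
*      -> 33 3 80
-9     -> 33 3 80 -9
+      -> 33 3 71
+      -> 33 74
*      -> 2442
-4     -> 2442 -4
-      -> 2446
12     -> 2446 12
*      -> 29352
-8     -> 29352 -8
2      -> 29352 -8 2
48     -> 29352 -8 2 48
negate -> 29352 -8 2 -48
*      -> 29352 -8 -96
2      -> 29352 -8 -96 2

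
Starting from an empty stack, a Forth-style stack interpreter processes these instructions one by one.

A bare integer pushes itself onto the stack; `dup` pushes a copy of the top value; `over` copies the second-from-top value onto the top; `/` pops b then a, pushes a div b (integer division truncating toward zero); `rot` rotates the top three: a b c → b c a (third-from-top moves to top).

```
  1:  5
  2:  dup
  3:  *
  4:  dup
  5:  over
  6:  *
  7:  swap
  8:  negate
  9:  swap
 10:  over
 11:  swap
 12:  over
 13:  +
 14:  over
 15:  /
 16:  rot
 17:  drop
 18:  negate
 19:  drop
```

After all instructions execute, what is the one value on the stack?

5      -> 5
dup    -> 5 5
*      -> 25
dup    -> 25 25
over   -> 25 25 25
*      -> 25 625
swap   -> 625 25
negate -> 625 -25
swap   -> -25 625
over   -> -25 625 -25
swap   -> -25 -25 625
over   -> -25 -25 625 -25
+      -> -25 -25 600
over   -> -25 -25 600 -25
/      -> -25 -25 -24
rot    -> -25 -24 -25
drop   -> -25 -24
negate -> -25 24
drop   -> -25

-25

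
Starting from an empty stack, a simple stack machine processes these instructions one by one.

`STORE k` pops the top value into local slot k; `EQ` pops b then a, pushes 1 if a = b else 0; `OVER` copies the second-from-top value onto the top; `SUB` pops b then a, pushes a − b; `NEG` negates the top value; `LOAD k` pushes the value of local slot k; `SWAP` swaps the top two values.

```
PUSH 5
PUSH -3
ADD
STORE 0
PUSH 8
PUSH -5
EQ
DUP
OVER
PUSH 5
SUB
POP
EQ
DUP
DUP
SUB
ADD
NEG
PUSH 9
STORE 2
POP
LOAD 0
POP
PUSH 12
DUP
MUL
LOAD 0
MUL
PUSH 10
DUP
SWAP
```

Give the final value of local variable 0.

PUSH 5  -> [5]
PUSH -3 -> [5, -3]
ADD     -> [2]
STORE 0 -> []
PUSH 8  -> [8]
PUSH -5 -> [8, -5]
EQ      -> [0]
DUP     -> [0, 0]
OVER    -> [0, 0, 0]
PUSH 5  -> [0, 0, 0, 5]
SUB     -> [0, 0, -5]
POP     -> [0, 0]
EQ      -> [1]
DUP     -> [1, 1]
DUP     -> [1, 1, 1]
SUB     -> [1, 0]
ADD     -> [1]
NEG     -> [-1]
PUSH 9  -> [-1, 9]
STORE 2 -> [-1]
POP     -> []
LOAD 0  -> [2]
POP     -> []
PUSH 12 -> [12]
DUP     -> [12, 12]
MUL     -> [144]
LOAD 0  -> [144, 2]
MUL     -> [288]
PUSH 10 -> [288, 10]
DUP     -> [288, 10, 10]
SWAP    -> [288, 10, 10]

2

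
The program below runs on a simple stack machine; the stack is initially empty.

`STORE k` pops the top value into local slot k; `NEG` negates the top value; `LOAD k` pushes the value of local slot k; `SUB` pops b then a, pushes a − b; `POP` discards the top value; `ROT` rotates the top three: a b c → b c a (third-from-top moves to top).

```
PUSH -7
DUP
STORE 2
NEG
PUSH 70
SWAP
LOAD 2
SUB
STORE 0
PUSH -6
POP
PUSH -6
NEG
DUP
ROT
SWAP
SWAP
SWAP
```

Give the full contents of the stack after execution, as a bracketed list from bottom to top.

PUSH -7  -7
DUP      -7 -7
STORE 2  -7
NEG      7
PUSH 70  7 70
SWAP     70 7
LOAD 2   70 7 -7
SUB      70 14
STORE 0  70
PUSH -6  70 -6
POP      70
PUSH -6  70 -6
NEG      70 6
DUP      70 6 6
ROT      6 6 70
SWAP     6 70 6
SWAP     6 6 70
SWAP     6 70 6

[6, 70, 6]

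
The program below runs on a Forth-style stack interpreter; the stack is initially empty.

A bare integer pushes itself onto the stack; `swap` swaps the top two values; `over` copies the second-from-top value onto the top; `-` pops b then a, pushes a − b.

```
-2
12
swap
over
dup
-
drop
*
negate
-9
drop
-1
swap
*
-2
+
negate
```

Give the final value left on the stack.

26

-2      [-2]
12      [-2, 12]
swap    [12, -2]
over    [12, -2, 12]
dup     [12, -2, 12, 12]
-       [12, -2, 0]
drop    [12, -2]
*       [-24]
negate  [24]
-9      [24, -9]
drop    [24]
-1      [24, -1]
swap    [-1, 24]
*       [-24]
-2      [-24, -2]
+       [-26]
negate  [26]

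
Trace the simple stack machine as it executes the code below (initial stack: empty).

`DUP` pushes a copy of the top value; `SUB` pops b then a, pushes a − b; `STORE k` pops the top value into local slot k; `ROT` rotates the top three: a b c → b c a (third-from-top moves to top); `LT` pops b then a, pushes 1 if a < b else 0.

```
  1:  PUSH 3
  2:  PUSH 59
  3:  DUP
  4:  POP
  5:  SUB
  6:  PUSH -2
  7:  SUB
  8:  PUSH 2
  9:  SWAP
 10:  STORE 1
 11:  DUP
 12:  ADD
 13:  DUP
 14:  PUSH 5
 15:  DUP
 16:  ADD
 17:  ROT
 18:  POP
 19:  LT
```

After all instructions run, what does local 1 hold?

-54

PUSH 3  -> 3
PUSH 59 -> 3 59
DUP     -> 3 59 59
POP     -> 3 59
SUB     -> -56
PUSH -2 -> -56 -2
SUB     -> -54
PUSH 2  -> -54 2
SWAP    -> 2 -54
STORE 1 -> 2
DUP     -> 2 2
ADD     -> 4
DUP     -> 4 4
PUSH 5  -> 4 4 5
DUP     -> 4 4 5 5
ADD     -> 4 4 10
ROT     -> 4 10 4
POP     -> 4 10
LT      -> 1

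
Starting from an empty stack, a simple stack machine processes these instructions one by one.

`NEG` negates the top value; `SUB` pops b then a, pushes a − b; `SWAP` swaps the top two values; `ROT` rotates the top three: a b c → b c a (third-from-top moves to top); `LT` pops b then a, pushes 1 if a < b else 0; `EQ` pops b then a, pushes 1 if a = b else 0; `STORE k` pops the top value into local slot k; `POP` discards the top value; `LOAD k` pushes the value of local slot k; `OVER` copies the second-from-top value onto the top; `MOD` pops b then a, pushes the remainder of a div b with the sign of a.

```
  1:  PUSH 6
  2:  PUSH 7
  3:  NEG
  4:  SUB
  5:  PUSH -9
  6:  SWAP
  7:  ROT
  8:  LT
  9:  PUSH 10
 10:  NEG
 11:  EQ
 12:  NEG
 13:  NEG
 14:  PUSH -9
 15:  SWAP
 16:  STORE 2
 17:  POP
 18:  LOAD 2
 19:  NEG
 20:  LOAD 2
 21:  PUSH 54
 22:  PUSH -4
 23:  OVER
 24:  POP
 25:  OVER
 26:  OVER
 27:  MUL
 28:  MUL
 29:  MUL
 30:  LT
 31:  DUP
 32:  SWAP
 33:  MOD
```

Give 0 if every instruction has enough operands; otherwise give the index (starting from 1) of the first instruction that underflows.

PUSH 6  : [6]
PUSH 7  : [6, 7]
NEG     : [6, -7]
SUB     : [13]
PUSH -9 : [13, -9]
SWAP    : [-9, 13]
ROT  — needs 3 operands, stack has 2 → underflow

7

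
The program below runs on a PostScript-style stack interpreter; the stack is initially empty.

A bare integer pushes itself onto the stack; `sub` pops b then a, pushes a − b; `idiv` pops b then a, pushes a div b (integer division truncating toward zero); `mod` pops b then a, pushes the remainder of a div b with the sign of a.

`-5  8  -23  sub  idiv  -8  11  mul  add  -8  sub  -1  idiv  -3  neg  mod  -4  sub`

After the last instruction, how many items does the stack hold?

1

-5   : -5
8    : -5 8
-23  : -5 8 -23
sub  : -5 31
idiv : 0
-8   : 0 -8
11   : 0 -8 11
mul  : 0 -88
add  : -88
-8   : -88 -8
sub  : -80
-1   : -80 -1
idiv : 80
-3   : 80 -3
neg  : 80 3
mod  : 2
-4   : 2 -4
sub  : 6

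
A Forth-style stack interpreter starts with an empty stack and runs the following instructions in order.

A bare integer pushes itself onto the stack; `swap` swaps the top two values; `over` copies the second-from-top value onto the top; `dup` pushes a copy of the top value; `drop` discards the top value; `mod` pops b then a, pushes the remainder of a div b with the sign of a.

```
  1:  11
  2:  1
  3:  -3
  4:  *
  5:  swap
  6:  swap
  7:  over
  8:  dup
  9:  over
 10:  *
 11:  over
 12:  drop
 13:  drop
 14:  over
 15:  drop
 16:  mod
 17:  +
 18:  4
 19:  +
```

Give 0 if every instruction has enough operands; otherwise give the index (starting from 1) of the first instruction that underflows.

0

11    [11]
1     [11, 1]
-3    [11, 1, -3]
*     [11, -3]
swap  [-3, 11]
swap  [11, -3]
over  [11, -3, 11]
dup   [11, -3, 11, 11]
over  [11, -3, 11, 11, 11]
*     [11, -3, 11, 121]
over  [11, -3, 11, 121, 11]
drop  [11, -3, 11, 121]
drop  [11, -3, 11]
over  [11, -3, 11, -3]
drop  [11, -3, 11]
mod   [11, -3]
+     [8]
4     [8, 4]
+     [12]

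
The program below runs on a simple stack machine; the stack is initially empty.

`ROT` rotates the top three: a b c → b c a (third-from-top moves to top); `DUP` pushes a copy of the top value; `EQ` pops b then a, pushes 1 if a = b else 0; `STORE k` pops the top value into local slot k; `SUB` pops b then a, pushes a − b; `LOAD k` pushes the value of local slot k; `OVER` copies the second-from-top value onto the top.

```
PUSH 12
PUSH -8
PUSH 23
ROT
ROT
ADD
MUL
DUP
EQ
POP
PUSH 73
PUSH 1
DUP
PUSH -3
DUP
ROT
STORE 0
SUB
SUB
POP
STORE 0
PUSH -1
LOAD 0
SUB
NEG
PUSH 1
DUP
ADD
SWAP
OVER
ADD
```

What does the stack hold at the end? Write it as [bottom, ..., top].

[2, 76]

PUSH 12 -> 12
PUSH -8 -> 12 -8
PUSH 23 -> 12 -8 23
ROT     -> -8 23 12
ROT     -> 23 12 -8
ADD     -> 23 4
MUL     -> 92
DUP     -> 92 92
EQ      -> 1
POP     -> (empty)
PUSH 73 -> 73
PUSH 1  -> 73 1
DUP     -> 73 1 1
PUSH -3 -> 73 1 1 -3
DUP     -> 73 1 1 -3 -3
ROT     -> 73 1 -3 -3 1
STORE 0 -> 73 1 -3 -3
SUB     -> 73 1 0
SUB     -> 73 1
POP     -> 73
STORE 0 -> (empty)
PUSH -1 -> -1
LOAD 0  -> -1 73
SUB     -> -74
NEG     -> 74
PUSH 1  -> 74 1
DUP     -> 74 1 1
ADD     -> 74 2
SWAP    -> 2 74
OVER    -> 2 74 2
ADD     -> 2 76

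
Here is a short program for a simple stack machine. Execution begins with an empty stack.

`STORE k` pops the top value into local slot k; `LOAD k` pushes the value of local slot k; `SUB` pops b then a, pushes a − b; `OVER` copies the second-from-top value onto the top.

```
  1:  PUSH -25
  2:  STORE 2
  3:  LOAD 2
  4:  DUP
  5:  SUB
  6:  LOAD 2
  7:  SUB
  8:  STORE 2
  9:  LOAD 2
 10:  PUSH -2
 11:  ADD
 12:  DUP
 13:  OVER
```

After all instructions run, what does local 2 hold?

PUSH -25 → -25
STORE 2  → (empty)
LOAD 2   → -25
DUP      → -25 -25
SUB      → 0
LOAD 2   → 0 -25
SUB      → 25
STORE 2  → (empty)
LOAD 2   → 25
PUSH -2  → 25 -2
ADD      → 23
DUP      → 23 23
OVER     → 23 23 23

25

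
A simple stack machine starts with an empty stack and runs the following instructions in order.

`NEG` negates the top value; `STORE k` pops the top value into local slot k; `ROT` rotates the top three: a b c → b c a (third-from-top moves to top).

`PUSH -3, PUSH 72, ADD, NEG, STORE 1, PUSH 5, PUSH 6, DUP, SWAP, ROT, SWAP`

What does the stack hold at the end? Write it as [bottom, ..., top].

PUSH -3 -> [-3]
PUSH 72 -> [-3, 72]
ADD     -> [69]
NEG     -> [-69]
STORE 1 -> []
PUSH 5  -> [5]
PUSH 6  -> [5, 6]
DUP     -> [5, 6, 6]
SWAP    -> [5, 6, 6]
ROT     -> [6, 6, 5]
SWAP    -> [6, 5, 6]

[6, 5, 6]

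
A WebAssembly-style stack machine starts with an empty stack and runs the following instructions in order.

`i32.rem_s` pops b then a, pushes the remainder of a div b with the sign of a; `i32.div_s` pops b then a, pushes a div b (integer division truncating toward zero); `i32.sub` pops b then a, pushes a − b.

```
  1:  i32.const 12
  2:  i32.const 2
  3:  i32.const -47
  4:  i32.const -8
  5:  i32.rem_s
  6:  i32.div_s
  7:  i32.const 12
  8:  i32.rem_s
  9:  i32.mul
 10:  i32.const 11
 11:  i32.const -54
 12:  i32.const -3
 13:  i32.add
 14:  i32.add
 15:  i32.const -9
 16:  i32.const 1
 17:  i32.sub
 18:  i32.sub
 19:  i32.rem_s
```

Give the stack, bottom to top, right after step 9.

i32.const 12   [12]
i32.const 2    [12, 2]
i32.const -47  [12, 2, -47]
i32.const -8   [12, 2, -47, -8]
i32.rem_s      [12, 2, -7]
i32.div_s      [12, 0]
i32.const 12   [12, 0, 12]
i32.rem_s      [12, 0]
i32.mul        [0]

[0]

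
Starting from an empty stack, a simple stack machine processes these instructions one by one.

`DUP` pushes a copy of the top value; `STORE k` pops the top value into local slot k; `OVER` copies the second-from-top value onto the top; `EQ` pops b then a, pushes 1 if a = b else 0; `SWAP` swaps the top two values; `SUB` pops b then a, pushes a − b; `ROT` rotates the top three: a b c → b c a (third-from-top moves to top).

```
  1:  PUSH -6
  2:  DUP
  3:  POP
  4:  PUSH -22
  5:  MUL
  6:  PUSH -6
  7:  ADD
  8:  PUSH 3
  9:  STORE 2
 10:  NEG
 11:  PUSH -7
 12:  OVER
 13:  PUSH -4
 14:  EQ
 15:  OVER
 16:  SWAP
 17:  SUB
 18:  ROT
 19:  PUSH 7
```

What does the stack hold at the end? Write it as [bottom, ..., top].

[-7, -7, -126, 7]

PUSH -6   [-6]
DUP       [-6, -6]
POP       [-6]
PUSH -22  [-6, -22]
MUL       [132]
PUSH -6   [132, -6]
ADD       [126]
PUSH 3    [126, 3]
STORE 2   [126]
NEG       [-126]
PUSH -7   [-126, -7]
OVER      [-126, -7, -126]
PUSH -4   [-126, -7, -126, -4]
EQ        [-126, -7, 0]
OVER      [-126, -7, 0, -7]
SWAP      [-126, -7, -7, 0]
SUB       [-126, -7, -7]
ROT       [-7, -7, -126]
PUSH 7    [-7, -7, -126, 7]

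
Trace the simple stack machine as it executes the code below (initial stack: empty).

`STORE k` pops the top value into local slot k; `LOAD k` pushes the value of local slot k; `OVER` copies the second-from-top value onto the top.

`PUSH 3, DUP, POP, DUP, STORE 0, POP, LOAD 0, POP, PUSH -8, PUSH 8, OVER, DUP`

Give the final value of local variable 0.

PUSH 3  -> [3]
DUP     -> [3, 3]
POP     -> [3]
DUP     -> [3, 3]
STORE 0 -> [3]
POP     -> []
LOAD 0  -> [3]
POP     -> []
PUSH -8 -> [-8]
PUSH 8  -> [-8, 8]
OVER    -> [-8, 8, -8]
DUP     -> [-8, 8, -8, -8]

3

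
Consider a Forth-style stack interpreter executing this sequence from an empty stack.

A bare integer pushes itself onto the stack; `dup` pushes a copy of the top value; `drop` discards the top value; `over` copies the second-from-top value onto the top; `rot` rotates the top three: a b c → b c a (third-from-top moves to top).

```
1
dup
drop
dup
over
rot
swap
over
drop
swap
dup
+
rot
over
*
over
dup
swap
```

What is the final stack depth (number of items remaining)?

5

1    -> 1
dup  -> 1 1
drop -> 1
dup  -> 1 1
over -> 1 1 1
rot  -> 1 1 1
swap -> 1 1 1
over -> 1 1 1 1
drop -> 1 1 1
swap -> 1 1 1
dup  -> 1 1 1 1
+    -> 1 1 2
rot  -> 1 2 1
over -> 1 2 1 2
*    -> 1 2 2
over -> 1 2 2 2
dup  -> 1 2 2 2 2
swap -> 1 2 2 2 2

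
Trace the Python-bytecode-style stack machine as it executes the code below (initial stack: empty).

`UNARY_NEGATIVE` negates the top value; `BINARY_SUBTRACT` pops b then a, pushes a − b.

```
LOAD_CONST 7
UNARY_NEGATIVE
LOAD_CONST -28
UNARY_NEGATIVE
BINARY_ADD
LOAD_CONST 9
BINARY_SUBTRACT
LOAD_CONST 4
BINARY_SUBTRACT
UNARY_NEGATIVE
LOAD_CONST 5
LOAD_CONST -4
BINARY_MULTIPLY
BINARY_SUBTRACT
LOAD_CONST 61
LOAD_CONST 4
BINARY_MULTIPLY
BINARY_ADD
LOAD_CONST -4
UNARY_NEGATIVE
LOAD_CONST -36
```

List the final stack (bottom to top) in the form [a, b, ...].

LOAD_CONST 7     [7]
UNARY_NEGATIVE   [-7]
LOAD_CONST -28   [-7, -28]
UNARY_NEGATIVE   [-7, 28]
BINARY_ADD       [21]
LOAD_CONST 9     [21, 9]
BINARY_SUBTRACT  [12]
LOAD_CONST 4     [12, 4]
BINARY_SUBTRACT  [8]
UNARY_NEGATIVE   [-8]
LOAD_CONST 5     [-8, 5]
LOAD_CONST -4    [-8, 5, -4]
BINARY_MULTIPLY  [-8, -20]
BINARY_SUBTRACT  [12]
LOAD_CONST 61    [12, 61]
LOAD_CONST 4     [12, 61, 4]
BINARY_MULTIPLY  [12, 244]
BINARY_ADD       [256]
LOAD_CONST -4    [256, -4]
UNARY_NEGATIVE   [256, 4]
LOAD_CONST -36   [256, 4, -36]

[256, 4, -36]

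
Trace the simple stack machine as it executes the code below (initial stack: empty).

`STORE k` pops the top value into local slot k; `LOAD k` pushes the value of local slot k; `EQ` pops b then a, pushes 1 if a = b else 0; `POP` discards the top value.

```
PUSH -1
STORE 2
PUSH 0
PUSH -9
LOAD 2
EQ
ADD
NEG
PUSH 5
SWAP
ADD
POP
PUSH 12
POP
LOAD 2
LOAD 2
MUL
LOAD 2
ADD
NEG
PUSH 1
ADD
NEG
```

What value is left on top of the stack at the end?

PUSH -1 → [-1]
STORE 2 → []
PUSH 0  → [0]
PUSH -9 → [0, -9]
LOAD 2  → [0, -9, -1]
EQ      → [0, 0]
ADD     → [0]
NEG     → [0]
PUSH 5  → [0, 5]
SWAP    → [5, 0]
ADD     → [5]
POP     → []
PUSH 12 → [12]
POP     → []
LOAD 2  → [-1]
LOAD 2  → [-1, -1]
MUL     → [1]
LOAD 2  → [1, -1]
ADD     → [0]
NEG     → [0]
PUSH 1  → [0, 1]
ADD     → [1]
NEG     → [-1]

-1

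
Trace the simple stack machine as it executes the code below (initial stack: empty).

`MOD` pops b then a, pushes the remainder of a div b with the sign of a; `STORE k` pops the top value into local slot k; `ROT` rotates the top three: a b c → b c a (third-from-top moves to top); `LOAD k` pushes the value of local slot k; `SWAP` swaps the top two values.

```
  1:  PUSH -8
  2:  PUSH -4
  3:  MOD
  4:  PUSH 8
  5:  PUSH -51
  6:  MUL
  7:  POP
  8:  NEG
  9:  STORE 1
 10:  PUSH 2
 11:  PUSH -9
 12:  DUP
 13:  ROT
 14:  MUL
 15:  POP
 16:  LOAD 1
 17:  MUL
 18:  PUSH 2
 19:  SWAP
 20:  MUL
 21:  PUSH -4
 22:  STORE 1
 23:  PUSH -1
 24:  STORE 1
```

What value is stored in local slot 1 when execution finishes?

PUSH -8  -> -8
PUSH -4  -> -8 -4
MOD      -> 0
PUSH 8   -> 0 8
PUSH -51 -> 0 8 -51
MUL      -> 0 -408
POP      -> 0
NEG      -> 0
STORE 1  -> (empty)
PUSH 2   -> 2
PUSH -9  -> 2 -9
DUP      -> 2 -9 -9
ROT      -> -9 -9 2
MUL      -> -9 -18
POP      -> -9
LOAD 1   -> -9 0
MUL      -> 0
PUSH 2   -> 0 2
SWAP     -> 2 0
MUL      -> 0
PUSH -4  -> 0 -4
STORE 1  -> 0
PUSH -1  -> 0 -1
STORE 1  -> 0

-1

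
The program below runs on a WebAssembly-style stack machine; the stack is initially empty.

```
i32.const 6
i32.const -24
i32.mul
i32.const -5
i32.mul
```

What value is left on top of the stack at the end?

i32.const 6    [6]
i32.const -24  [6, -24]
i32.mul        [-144]
i32.const -5   [-144, -5]
i32.mul        [720]

720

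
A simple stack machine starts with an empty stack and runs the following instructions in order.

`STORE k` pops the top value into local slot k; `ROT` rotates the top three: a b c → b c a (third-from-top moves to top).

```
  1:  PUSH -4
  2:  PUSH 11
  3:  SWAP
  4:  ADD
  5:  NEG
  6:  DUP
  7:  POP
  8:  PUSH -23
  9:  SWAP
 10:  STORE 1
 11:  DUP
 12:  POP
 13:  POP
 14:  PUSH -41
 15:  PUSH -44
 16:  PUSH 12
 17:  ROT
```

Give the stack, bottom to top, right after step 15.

PUSH -4  → -4
PUSH 11  → -4 11
SWAP     → 11 -4
ADD      → 7
NEG      → -7
DUP      → -7 -7
POP      → -7
PUSH -23 → -7 -23
SWAP     → -23 -7
STORE 1  → -23
DUP      → -23 -23
POP      → -23
POP      → (empty)
PUSH -41 → -41
PUSH -44 → -41 -44

[-41, -44]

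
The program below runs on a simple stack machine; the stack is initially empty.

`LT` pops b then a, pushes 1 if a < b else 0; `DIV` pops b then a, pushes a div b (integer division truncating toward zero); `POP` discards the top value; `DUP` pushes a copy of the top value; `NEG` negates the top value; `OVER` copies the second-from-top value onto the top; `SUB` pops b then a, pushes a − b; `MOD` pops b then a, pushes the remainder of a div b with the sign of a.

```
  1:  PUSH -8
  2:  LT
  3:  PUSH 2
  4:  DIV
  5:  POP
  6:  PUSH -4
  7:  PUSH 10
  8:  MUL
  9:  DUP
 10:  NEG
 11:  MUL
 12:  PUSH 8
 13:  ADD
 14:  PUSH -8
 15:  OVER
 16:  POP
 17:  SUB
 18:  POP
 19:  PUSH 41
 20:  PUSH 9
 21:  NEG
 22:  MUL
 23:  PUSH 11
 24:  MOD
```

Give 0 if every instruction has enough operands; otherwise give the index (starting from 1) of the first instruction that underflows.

2

PUSH -8 -> [-8]
LT  — needs 2 operands, stack has 1 → underflow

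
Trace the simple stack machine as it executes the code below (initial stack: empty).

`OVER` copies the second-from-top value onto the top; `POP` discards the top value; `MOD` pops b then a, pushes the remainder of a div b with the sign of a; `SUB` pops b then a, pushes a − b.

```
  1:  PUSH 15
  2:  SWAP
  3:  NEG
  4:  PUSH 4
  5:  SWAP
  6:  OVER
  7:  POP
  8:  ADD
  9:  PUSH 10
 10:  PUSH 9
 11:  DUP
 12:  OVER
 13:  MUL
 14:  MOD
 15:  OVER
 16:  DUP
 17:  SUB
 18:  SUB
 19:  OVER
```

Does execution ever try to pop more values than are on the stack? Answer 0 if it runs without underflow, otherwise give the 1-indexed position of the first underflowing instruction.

2

PUSH 15 -> 15
SWAP  — needs 2 operands, stack has 1 → underflow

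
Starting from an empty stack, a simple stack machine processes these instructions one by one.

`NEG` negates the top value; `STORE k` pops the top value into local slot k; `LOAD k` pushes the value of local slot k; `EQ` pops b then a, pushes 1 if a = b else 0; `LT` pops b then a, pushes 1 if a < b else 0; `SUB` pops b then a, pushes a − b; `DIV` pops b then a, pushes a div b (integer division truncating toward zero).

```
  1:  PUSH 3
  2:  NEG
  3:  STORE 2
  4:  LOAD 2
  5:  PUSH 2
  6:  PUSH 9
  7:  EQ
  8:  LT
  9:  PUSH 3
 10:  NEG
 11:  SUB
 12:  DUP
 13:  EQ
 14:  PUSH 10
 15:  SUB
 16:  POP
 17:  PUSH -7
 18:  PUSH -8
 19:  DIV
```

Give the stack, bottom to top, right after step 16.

PUSH 3  : 3
NEG     : -3
STORE 2 : (empty)
LOAD 2  : -3
PUSH 2  : -3 2
PUSH 9  : -3 2 9
EQ      : -3 0
LT      : 1
PUSH 3  : 1 3
NEG     : 1 -3
SUB     : 4
DUP     : 4 4
EQ      : 1
PUSH 10 : 1 10
SUB     : -9
POP     : (empty)

[]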